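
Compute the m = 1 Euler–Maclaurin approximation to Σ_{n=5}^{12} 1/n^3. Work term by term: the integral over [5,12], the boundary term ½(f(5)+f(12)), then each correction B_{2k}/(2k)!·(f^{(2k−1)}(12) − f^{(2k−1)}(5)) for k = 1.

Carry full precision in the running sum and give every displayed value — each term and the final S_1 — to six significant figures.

S_1 ≈ 0.0212051

∫_5^12 1/x^3 dx evaluates to 0.0165278.
½[f(5) + f(12)] = ½[0.00800000 + 0.000578704] = 0.00428935.
So far: 0.0208171.
k=1: B_{2}/(2)! × [f^{(1)}(12) − f^{(1)}(5)] = 1/12 × (-0.000144676 − (-0.00480000)) = 0.000387944.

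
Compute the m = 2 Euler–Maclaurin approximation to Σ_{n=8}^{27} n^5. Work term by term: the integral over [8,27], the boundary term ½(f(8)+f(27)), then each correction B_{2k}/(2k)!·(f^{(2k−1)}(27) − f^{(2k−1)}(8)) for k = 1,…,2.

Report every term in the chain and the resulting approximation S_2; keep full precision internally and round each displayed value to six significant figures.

Integral: ∫_8^27 x^5 dx = 6.45264e+07.
Endpoint term: (f(8) + f(27))/2 = (32768.0 + 1.43489e+07)/2 = 7.19084e+06.
Integral + boundary = 7.17172e+07.
k=1: B_{2}/(2)! × [f^{(1)}(27) − f^{(1)}(8)] = 1/12 × (2.65720e+06 − 20480.0) = 219727.
After k=1: 7.19370e+07.
k=2: B_{4}/(4)! × [f^{(3)}(27) − f^{(3)}(8)] = −1/720 × (43740.0 − 3840.00) = -55.4167.

S_2 ≈ 7.19369e+07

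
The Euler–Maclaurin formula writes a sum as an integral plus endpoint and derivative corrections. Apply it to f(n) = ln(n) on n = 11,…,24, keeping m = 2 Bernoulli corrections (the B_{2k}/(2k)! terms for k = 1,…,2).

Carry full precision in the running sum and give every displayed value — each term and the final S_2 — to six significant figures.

S_2 ≈ 39.6803

The integral term ∫_11^24 ln(x) dx = 36.8964.
½[f(11) + f(24)] = ½[2.39790 + 3.17805] = 2.78797.
So far: 39.6844.
Correction k=1: B_{2}/2! · (f^{(1)}(24) − f^{(1)}(11)) = 1/12 · (0.0416667 − 0.0909091) = -0.00410354.
Partial sum through k=1: 39.6803.
Correction k=2: B_{4}/4! · (f^{(3)}(24) − f^{(3)}(11)) = −1/720 · (0.000144676 − 0.00150263) = 1.88605e-06.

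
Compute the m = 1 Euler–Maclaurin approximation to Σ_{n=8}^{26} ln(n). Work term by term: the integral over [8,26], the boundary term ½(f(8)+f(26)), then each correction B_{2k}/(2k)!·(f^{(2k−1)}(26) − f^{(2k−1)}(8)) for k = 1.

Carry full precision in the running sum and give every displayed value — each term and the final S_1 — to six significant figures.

∫_8^26 ln(x) dx evaluates to 50.0750.
Boundary: ½(f(8) + f(26)) = ½(2.07944 + 3.25810) = 2.66877.
Integral + boundary = 52.7437.
Correction k=1: B_{2}/2! · (f^{(1)}(26) − f^{(1)}(8)) = 1/12 · (0.0384615 − 0.125000) = -0.00721154.

S_1 ≈ 52.7365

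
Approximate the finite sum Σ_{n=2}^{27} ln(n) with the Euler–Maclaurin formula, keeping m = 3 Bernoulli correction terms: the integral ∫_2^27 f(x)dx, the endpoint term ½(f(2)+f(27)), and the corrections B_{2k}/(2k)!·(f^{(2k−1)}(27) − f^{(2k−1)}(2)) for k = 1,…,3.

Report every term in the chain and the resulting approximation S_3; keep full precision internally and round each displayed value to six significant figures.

S_3 ≈ 64.5575

Integral: ∫_2^27 ln(x) dx = 62.6013.
Boundary: ½(f(2) + f(27)) = ½(0.693147 + 3.29584) = 1.99449.
So far: 64.5958.
Order-1 term: 1/12 · (0.0370370 − 0.500000) = -0.0385802.
Partial sum through k=1: 64.5572.
Order-2 term: −1/720 · (0.000101611 − 0.250000) = 0.000347081.
Partial sum through k=2: 64.5576.
Order-3 term: 1/30240 · (1.67260e-06 − 0.750000) = -2.48015e-05.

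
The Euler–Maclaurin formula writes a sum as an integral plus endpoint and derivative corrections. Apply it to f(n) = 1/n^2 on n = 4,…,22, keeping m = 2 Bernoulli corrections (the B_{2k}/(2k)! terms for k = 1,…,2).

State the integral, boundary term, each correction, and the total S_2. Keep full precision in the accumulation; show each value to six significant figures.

S_2 ≈ 0.239384

The integral term ∫_4^22 1/x^2 dx = 0.204545.
Endpoint term: (f(4) + f(22))/2 = (0.0625000 + 0.00206612)/2 = 0.0322831.
Running total after boundary: 0.236829.
k=1: B_{2}/(2)! × [f^{(1)}(22) − f^{(1)}(4)] = 1/12 × (-0.000187829 − (-0.0312500)) = 0.00258851.
Running total after k=1: 0.239417.
k=2: B_{4}/(4)! × [f^{(3)}(22) − f^{(3)}(4)] = −1/720 × (-4.65691e-06 − (-0.0234375)) = -3.25456e-05.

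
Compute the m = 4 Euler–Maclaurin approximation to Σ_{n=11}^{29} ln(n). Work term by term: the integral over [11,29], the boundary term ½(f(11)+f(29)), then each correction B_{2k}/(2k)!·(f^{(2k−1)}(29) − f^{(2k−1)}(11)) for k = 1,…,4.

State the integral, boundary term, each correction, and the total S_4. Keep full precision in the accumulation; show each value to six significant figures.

S_4 ≈ 56.1526

The integral term ∫_11^29 ln(x) dx = 53.2747.
Endpoint term: (f(11) + f(29))/2 = (2.39790 + 3.36730)/2 = 2.88260.
Integral + boundary = 56.1573.
Order-1 term: 1/12 · (0.0344828 − 0.0909091) = -0.00470219.
After k=1: 56.1526.
Order-2 term: −1/720 · (8.20042e-05 − 0.00150263) = 1.97309e-06.
After k=2: 56.1526.
Order-3 term: 1/30240 · (1.17010e-06 − 0.000149021) = -4.88925e-09.
After k=3: 56.1526.
Order-4 term: −1/1209600 · (4.17394e-08 − 3.69474e-05) = 3.05106e-11.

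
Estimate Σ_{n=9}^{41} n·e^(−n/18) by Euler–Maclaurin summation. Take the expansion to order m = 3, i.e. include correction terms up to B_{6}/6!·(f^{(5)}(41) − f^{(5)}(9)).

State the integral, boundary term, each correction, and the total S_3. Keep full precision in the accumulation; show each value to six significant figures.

S_3 ≈ 190.701

Integral: ∫_9^41 x·e^(−x/18) dx = 185.906.
½[f(9) + f(41)] = ½[5.45878 + 4.20298] = 4.83088.
Running total after boundary: 190.737.
Correction k=1: B_{2}/2! · (f^{(1)}(41) − f^{(1)}(9)) = 1/12 · (-0.130987 − 0.303265) = -0.0361877.
Running total after k=1: 190.701.
Correction k=2: B_{4}/4! · (f^{(3)}(41) − f^{(3)}(9)) = −1/720 · (0.000228507 − 0.00468002) = 6.18266e-06.
Running total after k=2: 190.701.
Correction k=3: B_{6}/6! · (f^{(5)}(41) − f^{(5)}(9)) = 1/30240 · (2.65832e-06 − 2.60001e-05) = -7.71885e-10.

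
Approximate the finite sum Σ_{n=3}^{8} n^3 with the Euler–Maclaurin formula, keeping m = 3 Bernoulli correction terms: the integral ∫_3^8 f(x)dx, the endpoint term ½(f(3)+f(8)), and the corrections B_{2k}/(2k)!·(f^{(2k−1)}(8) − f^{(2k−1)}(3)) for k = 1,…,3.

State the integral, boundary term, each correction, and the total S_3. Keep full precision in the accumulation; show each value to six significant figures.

The integral term ∫_3^8 x^3 dx = 1003.75.
Boundary: ½(f(3) + f(8)) = ½(27.0000 + 512.000) = 269.500.
Integral + boundary = 1273.25.
Order-1 term: 1/12 · (192.000 − 27.0000) = 13.7500.
After k=1: 1287.00.
Order-2 term: −1/720 · (6.00000 − 6.00000) = 0.00000.
After k=2: 1287.00.
Order-3 term: 1/30240 · (0.00000 − 0.00000) = 0.00000.

S_3 ≈ 1287.00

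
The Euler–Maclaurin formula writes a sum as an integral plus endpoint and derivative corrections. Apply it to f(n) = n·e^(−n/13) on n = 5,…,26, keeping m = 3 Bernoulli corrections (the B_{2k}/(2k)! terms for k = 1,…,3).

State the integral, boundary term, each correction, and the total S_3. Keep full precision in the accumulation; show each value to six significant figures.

∫_5^26 x·e^(−x/13) dx evaluates to 90.6717.
½[f(5) + f(26)] = ½[3.40356 + 3.51872] = 3.46114.
So far: 94.1329.
Order-1 term: 1/12 · (-0.135335 − 0.418900) = -0.0461863.
Running total after k=1: 94.0867.
Order-2 term: −1/720 · (0.000800800 − 0.0105345) = 1.35190e-05.
Running total after k=2: 94.0867.
Order-3 term: 1/30240 · (1.42154e-05 − 0.000110001) = -3.16753e-09.

S_3 ≈ 94.0867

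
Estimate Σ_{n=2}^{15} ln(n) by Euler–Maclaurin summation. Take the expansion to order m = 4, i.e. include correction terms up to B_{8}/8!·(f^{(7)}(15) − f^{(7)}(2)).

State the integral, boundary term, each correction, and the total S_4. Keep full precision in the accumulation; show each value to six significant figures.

∫_2^15 ln(x) dx evaluates to 26.2345.
½[f(2) + f(15)] = ½[0.693147 + 2.70805] = 1.70060.
Running total after boundary: 27.9351.
k=1: B_{2}/(2)! × [f^{(1)}(15) − f^{(1)}(2)] = 1/12 × (0.0666667 − 0.500000) = -0.0361111.
Running total after k=1: 27.8989.
k=2: B_{4}/(4)! × [f^{(3)}(15) − f^{(3)}(2)] = −1/720 × (0.000592593 − 0.250000) = 0.000346399.
Running total after k=2: 27.8993.
k=3: B_{6}/(6)! × [f^{(5)}(15) − f^{(5)}(2)] = 1/30240 × (3.16049e-05 − 0.750000) = -2.48005e-05.
Running total after k=3: 27.8993.
k=4: B_{8}/(8)! × [f^{(7)}(15) − f^{(7)}(2)] = −1/1209600 × (4.21399e-06 − 5.62500) = 4.65029e-06.

S_4 ≈ 27.8993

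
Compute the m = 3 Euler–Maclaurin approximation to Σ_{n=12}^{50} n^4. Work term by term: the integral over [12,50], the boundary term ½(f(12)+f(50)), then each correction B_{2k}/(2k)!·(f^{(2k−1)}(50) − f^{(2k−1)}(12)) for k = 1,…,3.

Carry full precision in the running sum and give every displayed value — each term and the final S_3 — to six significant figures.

S_3 ≈ 6.56267e+07

∫_12^50 x^4 dx evaluates to 6.24502e+07.
Endpoint term: (f(12) + f(50))/2 = (20736.0 + 6.25000e+06)/2 = 3.13537e+06.
Integral + boundary = 6.55856e+07.
k=1: B_{2}/(2)! × [f^{(1)}(50) − f^{(1)}(12)] = 1/12 × (500000 − 6912.00) = 41090.7.
After k=1: 6.56267e+07.
k=2: B_{4}/(4)! × [f^{(3)}(50) − f^{(3)}(12)] = −1/720 × (1200.00 − 288.000) = -1.26667.
After k=2: 6.56267e+07.
k=3: B_{6}/(6)! × [f^{(5)}(50) − f^{(5)}(12)] = 1/30240 × (0.00000 − 0.00000) = 0.00000.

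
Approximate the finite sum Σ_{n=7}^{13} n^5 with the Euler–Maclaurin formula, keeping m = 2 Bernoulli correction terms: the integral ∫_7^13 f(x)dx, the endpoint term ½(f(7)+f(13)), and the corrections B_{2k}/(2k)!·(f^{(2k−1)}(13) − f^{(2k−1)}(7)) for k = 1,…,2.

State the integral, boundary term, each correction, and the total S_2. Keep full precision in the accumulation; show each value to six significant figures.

∫_7^13 x^5 dx evaluates to 784860.
½[f(7) + f(13)] = ½[16807.0 + 371293] = 194050.
So far: 978910.
k=1: B_{2}/(2)! × [f^{(1)}(13) − f^{(1)}(7)] = 1/12 × (142805 − 12005.0) = 10900.0.
Running total after k=1: 989810.
k=2: B_{4}/(4)! × [f^{(3)}(13) − f^{(3)}(7)] = −1/720 × (10140.0 − 2940.00) = -10.0000.

S_2 ≈ 989800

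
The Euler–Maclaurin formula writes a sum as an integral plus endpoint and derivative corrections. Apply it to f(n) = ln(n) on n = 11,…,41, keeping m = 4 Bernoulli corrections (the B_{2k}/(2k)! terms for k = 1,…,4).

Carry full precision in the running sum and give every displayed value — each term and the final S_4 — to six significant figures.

S_4 ≈ 98.9298

Integral: ∫_11^41 ln(x) dx = 95.8796.
½[f(11) + f(41)] = ½[2.39790 + 3.71357] = 3.05573.
Integral + boundary = 98.9353.
Correction k=1: B_{2}/2! · (f^{(1)}(41) − f^{(1)}(11)) = 1/12 · (0.0243902 − 0.0909091) = -0.00554324.
Partial sum through k=1: 98.9298.
Correction k=2: B_{4}/4! · (f^{(3)}(41) − f^{(3)}(11)) = −1/720 · (2.90187e-05 − 0.00150263) = 2.04668e-06.
Partial sum through k=2: 98.9298.
Correction k=3: B_{6}/6! · (f^{(5)}(41) − f^{(5)}(11)) = 1/30240 · (2.07153e-07 − 0.000149021) = -4.92110e-09.
Partial sum through k=3: 98.9298.
Correction k=4: B_{8}/8! · (f^{(7)}(41) − f^{(7)}(11)) = −1/1209600 · (3.69697e-09 − 3.69474e-05) = 3.05421e-11.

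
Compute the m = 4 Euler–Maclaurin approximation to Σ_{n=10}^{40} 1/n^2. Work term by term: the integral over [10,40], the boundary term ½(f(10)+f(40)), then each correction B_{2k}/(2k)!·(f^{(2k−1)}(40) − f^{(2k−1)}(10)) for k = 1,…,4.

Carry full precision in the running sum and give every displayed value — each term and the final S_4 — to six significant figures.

∫_10^40 1/x^2 dx evaluates to 0.0750000.
Boundary: ½(f(10) + f(40)) = ½(0.0100000 + 0.000625000) = 0.00531250.
So far: 0.0803125.
k=1: B_{2}/(2)! × [f^{(1)}(40) − f^{(1)}(10)] = 1/12 × (-3.12500e-05 − (-0.00200000)) = 0.000164063.
Partial sum through k=1: 0.0804766.
k=2: B_{4}/(4)! × [f^{(3)}(40) − f^{(3)}(10)] = −1/720 × (-2.34375e-07 − (-0.000240000)) = -3.33008e-07.
Partial sum through k=2: 0.0804762.
k=3: B_{6}/(6)! × [f^{(5)}(40) − f^{(5)}(10)] = 1/30240 × (-4.39453e-09 − (-7.20000e-05)) = 2.38081e-09.
Partial sum through k=3: 0.0804762.
k=4: B_{8}/(8)! × [f^{(7)}(40) − f^{(7)}(10)] = −1/1209600 × (-1.53809e-10 − (-4.03200e-05)) = -3.33332e-11.

S_4 ≈ 0.0804762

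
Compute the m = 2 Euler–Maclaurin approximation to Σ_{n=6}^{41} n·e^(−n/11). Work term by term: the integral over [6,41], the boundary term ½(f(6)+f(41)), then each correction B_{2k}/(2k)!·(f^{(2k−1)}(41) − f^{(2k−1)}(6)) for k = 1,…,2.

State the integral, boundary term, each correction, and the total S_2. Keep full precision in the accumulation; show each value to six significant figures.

Integral: ∫_6^41 x·e^(−x/11) dx = 94.6198.
Boundary: ½(f(6) + f(41)) = ½(3.47747 + 0.986393) = 2.23193.
Integral + boundary = 96.8517.
Correction k=1: B_{2}/2! · (f^{(1)}(41) − f^{(1)}(6)) = 1/12 · (-0.0656137 − 0.263445) = -0.0274215.
Partial sum through k=1: 96.8243.
Correction k=2: B_{4}/4! · (f^{(3)}(41) − f^{(3)}(6)) = −1/720 · (-0.000144603 − 0.0117570) = 1.65301e-05.

S_2 ≈ 96.8243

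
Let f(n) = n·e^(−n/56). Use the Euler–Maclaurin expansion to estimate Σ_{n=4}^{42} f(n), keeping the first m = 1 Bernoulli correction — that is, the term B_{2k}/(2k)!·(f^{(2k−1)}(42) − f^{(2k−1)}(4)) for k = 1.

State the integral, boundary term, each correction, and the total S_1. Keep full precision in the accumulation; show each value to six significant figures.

S_1 ≈ 547.743

The integral term ∫_4^42 x·e^(−x/56) dx = 536.023.
Boundary: ½(f(4) + f(42)) = ½(3.72425 + 19.8394) = 11.7818.
Running total after boundary: 547.805.
k=1: B_{2}/(2)! × [f^{(1)}(42) − f^{(1)}(4)] = 1/12 × (0.118092 − 0.864558) = -0.0622056.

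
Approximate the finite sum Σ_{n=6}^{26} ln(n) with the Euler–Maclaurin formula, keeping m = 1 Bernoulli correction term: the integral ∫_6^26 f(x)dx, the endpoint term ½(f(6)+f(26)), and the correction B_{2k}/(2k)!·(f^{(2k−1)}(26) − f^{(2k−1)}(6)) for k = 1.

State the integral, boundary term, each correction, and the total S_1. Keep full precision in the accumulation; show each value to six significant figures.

The integral term ∫_6^26 ln(x) dx = 53.9600.
Boundary: ½(f(6) + f(26)) = ½(1.79176 + 3.25810) = 2.52493.
Integral + boundary = 56.4849.
Order-1 term: 1/12 · (0.0384615 − 0.166667) = -0.0106838.

S_1 ≈ 56.4742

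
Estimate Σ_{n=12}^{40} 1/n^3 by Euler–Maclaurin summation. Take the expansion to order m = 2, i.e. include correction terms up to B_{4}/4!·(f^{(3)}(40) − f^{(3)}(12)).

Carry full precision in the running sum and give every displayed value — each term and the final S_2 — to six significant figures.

S_2 ≈ 0.00346882

∫_12^40 1/x^3 dx evaluates to 0.00315972.
Boundary: ½(f(12) + f(40)) = ½(0.000578704 + 1.56250e-05) = 0.000297164.
Integral + boundary = 0.00345689.
k=1: B_{2}/(2)! × [f^{(1)}(40) − f^{(1)}(12)] = 1/12 × (-1.17187e-06 − (-0.000144676)) = 1.19587e-05.
Partial sum through k=1: 0.00346885.
k=2: B_{4}/(4)! × [f^{(3)}(40) − f^{(3)}(12)] = −1/720 × (-1.46484e-08 − (-2.00939e-05)) = -2.78878e-08.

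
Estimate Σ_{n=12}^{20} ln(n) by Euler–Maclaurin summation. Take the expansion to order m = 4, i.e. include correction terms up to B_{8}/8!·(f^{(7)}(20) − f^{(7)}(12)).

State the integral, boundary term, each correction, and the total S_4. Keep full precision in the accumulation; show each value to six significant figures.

S_4 ≈ 24.8333

∫_12^20 ln(x) dx evaluates to 22.0958.
Boundary: ½(f(12) + f(20)) = ½(2.48491 + 2.99573) = 2.74032.
So far: 24.8361.
Correction k=1: B_{2}/2! · (f^{(1)}(20) − f^{(1)}(12)) = 1/12 · (0.0500000 − 0.0833333) = -0.00277778.
Partial sum through k=1: 24.8333.
Correction k=2: B_{4}/4! · (f^{(3)}(20) − f^{(3)}(12)) = −1/720 · (0.000250000 − 0.00115741) = 1.26029e-06.
Partial sum through k=2: 24.8333.
Correction k=3: B_{6}/6! · (f^{(5)}(20) − f^{(5)}(12)) = 1/30240 · (7.50000e-06 − 9.64506e-05) = -2.94149e-09.
Partial sum through k=3: 24.8333.
Correction k=4: B_{8}/8! · (f^{(7)}(20) − f^{(7)}(12)) = −1/1209600 · (5.62500e-07 − 2.00939e-05) = 1.61470e-11.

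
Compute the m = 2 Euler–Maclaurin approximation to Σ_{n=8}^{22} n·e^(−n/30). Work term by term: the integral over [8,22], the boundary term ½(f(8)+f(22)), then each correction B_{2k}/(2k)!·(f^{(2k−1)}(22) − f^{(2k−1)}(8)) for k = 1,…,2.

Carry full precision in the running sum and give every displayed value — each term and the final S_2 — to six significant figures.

S_2 ≈ 132.193

∫_8^22 x·e^(−x/30) dx evaluates to 123.882.
½[f(8) + f(22)] = ½[6.12743 + 10.5667] = 8.34707.
Integral + boundary = 132.229.
Correction k=1: B_{2}/2! · (f^{(1)}(22) − f^{(1)}(8)) = 1/12 · (0.128081 − 0.561681) = -0.0361333.
Partial sum through k=1: 132.193.
Correction k=2: B_{4}/4! · (f^{(3)}(22) − f^{(3)}(8)) = −1/720 · (0.00120966 − 0.00232615) = 1.55069e-06.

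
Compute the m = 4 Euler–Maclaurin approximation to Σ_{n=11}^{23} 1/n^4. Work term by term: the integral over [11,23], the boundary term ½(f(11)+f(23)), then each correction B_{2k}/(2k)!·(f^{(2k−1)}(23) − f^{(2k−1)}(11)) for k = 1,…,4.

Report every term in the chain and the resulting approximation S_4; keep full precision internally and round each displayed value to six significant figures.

S_4 ≈ 0.000260989

Integral: ∫_11^23 1/x^4 dx = 0.000223042.
½[f(11) + f(23)] = ½[6.83013e-05 + 3.57346e-06] = 3.59374e-05.
Running total after boundary: 0.000258979.
k=1: B_{2}/(2)! × [f^{(1)}(23) − f^{(1)}(11)] = 1/12 × (-6.21471e-07 − (-2.48369e-05)) = 2.01795e-06.
Partial sum through k=1: 0.000260997.
k=2: B_{4}/(4)! × [f^{(3)}(23) − f^{(3)}(11)] = −1/720 × (-3.52441e-08 − (-6.15790e-06)) = -8.50369e-09.
Partial sum through k=2: 0.000260989.
k=3: B_{6}/(6)! × [f^{(5)}(23) − f^{(5)}(11)] = 1/30240 × (-3.73094e-09 − (-2.84994e-06)) = 9.41205e-11.
Partial sum through k=3: 0.000260989.
k=4: B_{8}/(8)! × [f^{(7)}(23) − f^{(7)}(11)] = −1/1209600 × (-6.34754e-10 − (-2.11979e-06)) = -1.75194e-12.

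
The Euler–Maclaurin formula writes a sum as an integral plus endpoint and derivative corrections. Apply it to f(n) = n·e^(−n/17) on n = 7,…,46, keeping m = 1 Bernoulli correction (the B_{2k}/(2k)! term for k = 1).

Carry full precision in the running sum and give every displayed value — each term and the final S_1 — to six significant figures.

S_1 ≈ 202.550

∫_7^46 x·e^(−x/17) dx evaluates to 198.737.
Boundary: ½(f(7) + f(46)) = ½(4.63736 + 3.07332) = 3.85534.
Running total after boundary: 202.592.
Order-1 term: 1/12 · (-0.113972 − 0.389694) = -0.0419722.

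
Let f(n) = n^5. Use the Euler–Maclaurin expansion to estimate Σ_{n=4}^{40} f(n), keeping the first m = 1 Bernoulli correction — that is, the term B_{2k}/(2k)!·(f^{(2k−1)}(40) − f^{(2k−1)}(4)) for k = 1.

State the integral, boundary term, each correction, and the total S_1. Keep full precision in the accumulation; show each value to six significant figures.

Integral: ∫_4^40 x^5 dx = 6.82666e+08.
Endpoint term: (f(4) + f(40))/2 = (1024.00 + 1.02400e+08)/2 = 5.12005e+07.
Running total after boundary: 7.33866e+08.
k=1: B_{2}/(2)! × [f^{(1)}(40) − f^{(1)}(4)] = 1/12 × (1.28000e+07 − 1280.00) = 1.06656e+06.

S_1 ≈ 7.34933e+08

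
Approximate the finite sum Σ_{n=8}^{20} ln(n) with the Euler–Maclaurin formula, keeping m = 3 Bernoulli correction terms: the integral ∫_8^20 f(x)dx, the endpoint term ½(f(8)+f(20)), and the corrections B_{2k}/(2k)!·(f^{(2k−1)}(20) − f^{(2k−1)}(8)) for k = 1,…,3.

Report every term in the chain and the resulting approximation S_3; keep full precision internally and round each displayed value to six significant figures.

The integral term ∫_8^20 ln(x) dx = 31.2791.
Boundary: ½(f(8) + f(20)) = ½(2.07944 + 2.99573) = 2.53759.
Running total after boundary: 33.8167.
k=1: B_{2}/(2)! × [f^{(1)}(20) − f^{(1)}(8)] = 1/12 × (0.0500000 − 0.125000) = -0.00625000.
Running total after k=1: 33.8105.
k=2: B_{4}/(4)! × [f^{(3)}(20) − f^{(3)}(8)] = −1/720 × (0.000250000 − 0.00390625) = 5.07812e-06.
Running total after k=2: 33.8105.
k=3: B_{6}/(6)! × [f^{(5)}(20) − f^{(5)}(8)] = 1/30240 × (7.50000e-06 − 0.000732422) = -2.39723e-08.

S_3 ≈ 33.8105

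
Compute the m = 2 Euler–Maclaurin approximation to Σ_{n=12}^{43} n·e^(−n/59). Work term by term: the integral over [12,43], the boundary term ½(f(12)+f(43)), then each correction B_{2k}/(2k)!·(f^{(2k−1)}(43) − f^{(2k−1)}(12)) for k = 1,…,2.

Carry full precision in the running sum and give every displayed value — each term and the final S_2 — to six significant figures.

S_2 ≈ 529.711

Integral: ∫_12^43 x·e^(−x/59) dx = 514.486.
Boundary: ½(f(12) + f(43)) = ½(9.79152 + 20.7467) = 15.2691.
So far: 529.755.
Correction k=1: B_{2}/2! · (f^{(1)}(43) − f^{(1)}(12)) = 1/12 · (0.130842 − 0.650002) = -0.0432633.
Partial sum through k=1: 529.711.
Correction k=2: B_{4}/4! · (f^{(3)}(43) − f^{(3)}(12)) = −1/720 · (0.000314796 − 0.000655536) = 4.73251e-07.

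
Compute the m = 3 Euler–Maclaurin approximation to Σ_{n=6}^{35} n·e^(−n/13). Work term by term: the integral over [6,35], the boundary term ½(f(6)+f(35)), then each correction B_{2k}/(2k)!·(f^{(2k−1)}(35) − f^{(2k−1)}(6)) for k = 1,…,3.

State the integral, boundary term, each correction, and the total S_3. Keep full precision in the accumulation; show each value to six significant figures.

∫_6^35 x·e^(−x/13) dx evaluates to 113.427.
½[f(6) + f(35)] = ½[3.78188 + 2.37036] = 3.07612.
So far: 116.503.
Correction k=1: B_{2}/2! · (f^{(1)}(35) − f^{(1)}(6)) = 1/12 · (-0.114611 − 0.339399) = -0.0378342.
Partial sum through k=1: 116.466.
Correction k=2: B_{4}/4! · (f^{(3)}(35) − f^{(3)}(6)) = −1/720 · (0.000123304 − 0.00946761) = 1.29782e-05.
Partial sum through k=2: 116.466.
Correction k=3: B_{6}/6! · (f^{(5)}(35) − f^{(5)}(6)) = 1/30240 · (5.47205e-06 − 0.000100159) = -3.13119e-09.

S_3 ≈ 116.466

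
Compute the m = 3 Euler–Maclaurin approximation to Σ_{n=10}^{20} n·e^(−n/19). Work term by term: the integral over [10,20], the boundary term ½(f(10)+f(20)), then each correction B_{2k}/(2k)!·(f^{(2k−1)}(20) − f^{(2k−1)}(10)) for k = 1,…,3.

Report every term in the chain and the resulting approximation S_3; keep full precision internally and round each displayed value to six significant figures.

S_3 ≈ 73.3152

The integral term ∫_10^20 x·e^(−x/19) dx = 66.8960.
Boundary: ½(f(10) + f(20)) = ½(5.90778 + 6.98036) = 6.44407.
So far: 73.3401.
Order-1 term: 1/12 · (-0.0183694 − 0.279842) = -0.0248509.
After k=1: 73.3152.
Order-2 term: −1/720 · (0.00188273 − 0.00404819) = 3.00758e-06.
After k=2: 73.3152.
Order-3 term: 1/30240 · (1.05716e-05 − 2.02803e-05) = -3.21055e-10.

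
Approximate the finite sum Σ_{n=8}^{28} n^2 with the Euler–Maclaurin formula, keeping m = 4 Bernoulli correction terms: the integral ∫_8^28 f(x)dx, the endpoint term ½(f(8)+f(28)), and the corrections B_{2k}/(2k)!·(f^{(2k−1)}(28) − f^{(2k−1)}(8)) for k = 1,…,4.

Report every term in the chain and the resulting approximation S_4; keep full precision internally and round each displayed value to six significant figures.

S_4 ≈ 7574.00

Integral: ∫_8^28 x^2 dx = 7146.67.
½[f(8) + f(28)] = ½[64.0000 + 784.000] = 424.000.
Running total after boundary: 7570.67.
Correction k=1: B_{2}/2! · (f^{(1)}(28) − f^{(1)}(8)) = 1/12 · (56.0000 − 16.0000) = 3.33333.
Partial sum through k=1: 7574.00.
Correction k=2: B_{4}/4! · (f^{(3)}(28) − f^{(3)}(8)) = −1/720 · (0.00000 − 0.00000) = 0.00000.
Partial sum through k=2: 7574.00.
Correction k=3: B_{6}/6! · (f^{(5)}(28) − f^{(5)}(8)) = 1/30240 · (0.00000 − 0.00000) = 0.00000.
Partial sum through k=3: 7574.00.
Correction k=4: B_{8}/8! · (f^{(7)}(28) − f^{(7)}(8)) = −1/1209600 · (0.00000 − 0.00000) = 0.00000.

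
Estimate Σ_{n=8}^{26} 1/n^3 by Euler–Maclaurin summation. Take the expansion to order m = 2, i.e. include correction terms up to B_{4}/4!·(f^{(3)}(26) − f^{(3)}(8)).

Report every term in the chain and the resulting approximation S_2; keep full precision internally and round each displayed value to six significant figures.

∫_8^26 1/x^3 dx evaluates to 0.00707286.
Endpoint term: (f(8) + f(26))/2 = (0.00195312 + 5.68958e-05)/2 = 0.00100501.
Integral + boundary = 0.00807787.
Order-1 term: 1/12 · (-6.56490e-06 − (-0.000732422)) = 6.04881e-05.
After k=1: 0.00813835.
Order-2 term: −1/720 · (-1.94228e-07 − (-0.000228882)) = -3.17622e-07.

S_2 ≈ 0.00813804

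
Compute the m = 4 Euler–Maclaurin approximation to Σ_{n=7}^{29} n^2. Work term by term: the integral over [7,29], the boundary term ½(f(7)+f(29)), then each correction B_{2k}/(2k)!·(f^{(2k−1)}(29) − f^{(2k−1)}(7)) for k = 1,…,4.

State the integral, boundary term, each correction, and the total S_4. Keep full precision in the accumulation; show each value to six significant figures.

∫_7^29 x^2 dx evaluates to 8015.33.
Boundary: ½(f(7) + f(29)) = ½(49.0000 + 841.000) = 445.000.
Running total after boundary: 8460.33.
Correction k=1: B_{2}/2! · (f^{(1)}(29) − f^{(1)}(7)) = 1/12 · (58.0000 − 14.0000) = 3.66667.
Partial sum through k=1: 8464.00.
Correction k=2: B_{4}/4! · (f^{(3)}(29) − f^{(3)}(7)) = −1/720 · (0.00000 − 0.00000) = 0.00000.
Partial sum through k=2: 8464.00.
Correction k=3: B_{6}/6! · (f^{(5)}(29) − f^{(5)}(7)) = 1/30240 · (0.00000 − 0.00000) = 0.00000.
Partial sum through k=3: 8464.00.
Correction k=4: B_{8}/8! · (f^{(7)}(29) − f^{(7)}(7)) = −1/1209600 · (0.00000 − 0.00000) = 0.00000.

S_4 ≈ 8464.00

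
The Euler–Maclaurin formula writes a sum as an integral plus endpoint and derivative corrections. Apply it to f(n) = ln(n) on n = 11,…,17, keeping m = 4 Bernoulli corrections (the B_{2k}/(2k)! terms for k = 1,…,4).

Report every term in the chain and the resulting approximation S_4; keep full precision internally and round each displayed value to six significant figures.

S_4 ≈ 18.4007

∫_11^17 ln(x) dx evaluates to 15.7878.
Endpoint term: (f(11) + f(17))/2 = (2.39790 + 2.83321)/2 = 2.61555.
Running total after boundary: 18.4033.
k=1: B_{2}/(2)! × [f^{(1)}(17) − f^{(1)}(11)] = 1/12 × (0.0588235 − 0.0909091) = -0.00267380.
Running total after k=1: 18.4007.
k=2: B_{4}/(4)! × [f^{(3)}(17) − f^{(3)}(11)] = −1/720 × (0.000407083 − 0.00150263) = 1.52159e-06.
Running total after k=2: 18.4007.
k=3: B_{6}/(6)! × [f^{(5)}(17) − f^{(5)}(11)] = 1/30240 × (1.69031e-05 − 0.000149021) = -4.36898e-09.
Running total after k=3: 18.4007.
k=4: B_{8}/(8)! × [f^{(7)}(17) − f^{(7)}(11)] = −1/1209600 × (1.75465e-06 − 3.69474e-05) = 2.90945e-11.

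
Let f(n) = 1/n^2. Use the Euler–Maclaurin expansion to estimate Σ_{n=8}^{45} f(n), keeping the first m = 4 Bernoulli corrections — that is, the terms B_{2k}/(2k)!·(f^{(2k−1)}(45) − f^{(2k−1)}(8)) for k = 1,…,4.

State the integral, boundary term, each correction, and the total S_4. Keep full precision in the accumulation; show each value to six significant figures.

S_4 ≈ 0.111160

The integral term ∫_8^45 1/x^2 dx = 0.102778.
Boundary: ½(f(8) + f(45)) = ½(0.0156250 + 0.000493827) = 0.00805941.
So far: 0.110837.
k=1: B_{2}/(2)! × [f^{(1)}(45) − f^{(1)}(8)] = 1/12 × (-2.19479e-05 − (-0.00390625)) = 0.000323692.
Running total after k=1: 0.111161.
k=2: B_{4}/(4)! × [f^{(3)}(45) − f^{(3)}(8)] = −1/720 × (-1.30061e-07 − (-0.000732422)) = -1.01707e-06.
Running total after k=2: 0.111160.
k=3: B_{6}/(6)! × [f^{(5)}(45) − f^{(5)}(8)] = 1/30240 × (-1.92684e-09 − (-0.000343323)) = 1.13532e-08.
Running total after k=3: 0.111160.
k=4: B_{8}/(8)! × [f^{(7)}(45) − f^{(7)}(8)] = −1/1209600 × (-5.32854e-11 − (-0.000300407)) = -2.48353e-10.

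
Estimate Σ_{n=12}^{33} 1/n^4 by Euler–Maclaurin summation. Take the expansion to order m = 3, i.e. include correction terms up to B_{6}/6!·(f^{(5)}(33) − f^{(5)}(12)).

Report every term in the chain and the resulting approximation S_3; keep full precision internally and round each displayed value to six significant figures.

S_3 ≈ 0.000209486

∫_12^33 1/x^4 dx evaluates to 0.000183626.
½[f(12) + f(33)] = ½[4.82253e-05 + 8.43226e-07] = 2.45343e-05.
Running total after boundary: 0.000208160.
k=1: B_{2}/(2)! × [f^{(1)}(33) − f^{(1)}(12)] = 1/12 × (-1.02209e-07 − (-1.60751e-05)) = 1.33107e-06.
Partial sum through k=1: 0.000209491.
k=2: B_{4}/(4)! × [f^{(3)}(33) − f^{(3)}(12)] = −1/720 × (-2.81568e-09 − (-3.34898e-06)) = -4.64745e-09.
Partial sum through k=2: 0.000209486.
k=3: B_{6}/(6)! × [f^{(5)}(33) − f^{(5)}(12)] = 1/30240 × (-1.44792e-10 − (-1.30238e-06)) = 4.30634e-11.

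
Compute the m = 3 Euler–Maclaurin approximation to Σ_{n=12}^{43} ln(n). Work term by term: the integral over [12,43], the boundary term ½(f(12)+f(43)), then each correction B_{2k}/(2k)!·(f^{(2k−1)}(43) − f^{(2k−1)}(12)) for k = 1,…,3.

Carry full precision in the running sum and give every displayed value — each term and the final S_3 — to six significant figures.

S_3 ≈ 104.031

∫_12^43 ln(x) dx evaluates to 100.913.
Boundary: ½(f(12) + f(43)) = ½(2.48491 + 3.76120) = 3.12305.
Running total after boundary: 104.036.
k=1: B_{2}/(2)! × [f^{(1)}(43) − f^{(1)}(12)] = 1/12 × (0.0232558 − 0.0833333) = -0.00500646.
After k=1: 104.031.
k=2: B_{4}/(4)! × [f^{(3)}(43) − f^{(3)}(12)] = −1/720 × (2.51550e-05 − 0.00115741) = 1.57257e-06.
After k=2: 104.031.
k=3: B_{6}/(6)! × [f^{(5)}(43) − f^{(5)}(12)] = 1/30240 × (1.63256e-07 − 9.64506e-05) = -3.18411e-09.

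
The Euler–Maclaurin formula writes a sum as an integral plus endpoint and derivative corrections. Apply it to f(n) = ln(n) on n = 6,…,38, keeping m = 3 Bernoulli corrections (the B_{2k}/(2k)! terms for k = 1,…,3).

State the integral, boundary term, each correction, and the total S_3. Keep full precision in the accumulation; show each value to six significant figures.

S_3 ≈ 98.1807

The integral term ∫_6^38 ln(x) dx = 95.4777.
Boundary: ½(f(6) + f(38)) = ½(1.79176 + 3.63759) = 2.71467.
Integral + boundary = 98.1924.
Order-1 term: 1/12 · (0.0263158 − 0.166667) = -0.0116959.
After k=1: 98.1807.
Order-2 term: −1/720 · (3.64485e-05 − 0.00925926) = 1.28095e-05.
After k=2: 98.1807.
Order-3 term: 1/30240 · (3.02896e-07 − 0.00308642) = -1.02054e-07.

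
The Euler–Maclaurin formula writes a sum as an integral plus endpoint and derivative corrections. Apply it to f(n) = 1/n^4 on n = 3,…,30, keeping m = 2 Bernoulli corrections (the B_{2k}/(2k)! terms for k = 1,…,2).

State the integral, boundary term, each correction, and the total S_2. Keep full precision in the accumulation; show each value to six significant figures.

∫_3^30 1/x^4 dx evaluates to 0.0123333.
Boundary: ½(f(3) + f(30)) = ½(0.0123457 + 1.23457e-06) = 0.00617346.
Integral + boundary = 0.0185068.
Correction k=1: B_{2}/2! · (f^{(1)}(30) − f^{(1)}(3)) = 1/12 · (-1.64609e-07 − (-0.0164609)) = 0.00137173.
After k=1: 0.0198785.
Correction k=2: B_{4}/4! · (f^{(3)}(30) − f^{(3)}(3)) = −1/720 · (-5.48697e-09 − (-0.0548697)) = -7.62079e-05.

S_2 ≈ 0.0198023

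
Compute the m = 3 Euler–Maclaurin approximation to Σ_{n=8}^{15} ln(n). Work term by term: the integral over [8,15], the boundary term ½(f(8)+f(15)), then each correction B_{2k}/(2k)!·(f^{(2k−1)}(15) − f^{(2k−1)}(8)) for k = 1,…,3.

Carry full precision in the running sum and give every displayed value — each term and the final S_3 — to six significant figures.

S_3 ≈ 19.3741

Integral: ∫_8^15 ln(x) dx = 16.9852.
Endpoint term: (f(8) + f(15))/2 = (2.07944 + 2.70805)/2 = 2.39375.
Running total after boundary: 19.3790.
k=1: B_{2}/(2)! × [f^{(1)}(15) − f^{(1)}(8)] = 1/12 × (0.0666667 − 0.125000) = -0.00486111.
Partial sum through k=1: 19.3741.
k=2: B_{4}/(4)! × [f^{(3)}(15) − f^{(3)}(8)] = −1/720 × (0.000592593 − 0.00390625) = 4.60230e-06.
Partial sum through k=2: 19.3741.
k=3: B_{6}/(6)! × [f^{(5)}(15) − f^{(5)}(8)] = 1/30240 × (3.16049e-05 − 0.000732422) = -2.31752e-08.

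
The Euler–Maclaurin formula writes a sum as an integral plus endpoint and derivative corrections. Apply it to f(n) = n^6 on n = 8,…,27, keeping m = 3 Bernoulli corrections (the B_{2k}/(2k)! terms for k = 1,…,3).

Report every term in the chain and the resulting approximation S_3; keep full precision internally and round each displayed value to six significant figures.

Integral: ∫_8^27 x^6 dx = 1.49404e+09.
½[f(8) + f(27)] = ½[262144 + 3.87420e+08] = 1.93841e+08.
Integral + boundary = 1.68788e+09.
Correction k=1: B_{2}/2! · (f^{(1)}(27) − f^{(1)}(8)) = 1/12 · (8.60934e+07 − 196608) = 7.15807e+06.
Partial sum through k=1: 1.69504e+09.
Correction k=2: B_{4}/4! · (f^{(3)}(27) − f^{(3)}(8)) = −1/720 · (2.36196e+06 − 61440.0) = -3195.17.
Partial sum through k=2: 1.69503e+09.
Correction k=3: B_{6}/6! · (f^{(5)}(27) − f^{(5)}(8)) = 1/30240 · (19440.0 − 5760.00) = 0.452381.

S_3 ≈ 1.69503e+09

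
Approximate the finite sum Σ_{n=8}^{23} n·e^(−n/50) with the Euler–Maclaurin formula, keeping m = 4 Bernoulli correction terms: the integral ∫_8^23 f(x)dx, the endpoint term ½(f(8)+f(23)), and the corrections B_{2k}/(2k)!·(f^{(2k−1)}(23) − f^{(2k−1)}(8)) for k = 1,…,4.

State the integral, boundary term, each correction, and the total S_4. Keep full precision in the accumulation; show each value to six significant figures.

Integral: ∫_8^23 x·e^(−x/50) dx = 167.032.
½[f(8) + f(23)] = ½[6.81715 + 14.5195] = 10.6683.
Running total after boundary: 177.700.
k=1: B_{2}/(2)! × [f^{(1)}(23) − f^{(1)}(8)] = 1/12 × (0.340893 − 0.715801) = -0.0312423.
After k=1: 177.669.
k=2: B_{4}/(4)! × [f^{(3)}(23) − f^{(3)}(8)] = −1/720 × (0.000641384 − 0.000968035) = 4.53682e-07.
After k=2: 177.669.
k=3: B_{6}/(6)! × [f^{(5)}(23) − f^{(5)}(8)] = 1/30240 × (4.58564e-07 − 6.59900e-07) = -6.65793e-12.
After k=3: 177.669.
k=4: B_{8}/(8)! × [f^{(7)}(23) − f^{(7)}(8)] = −1/1209600 × (2.64230e-10 − 3.73034e-10) = 8.99507e-17.

S_4 ≈ 177.669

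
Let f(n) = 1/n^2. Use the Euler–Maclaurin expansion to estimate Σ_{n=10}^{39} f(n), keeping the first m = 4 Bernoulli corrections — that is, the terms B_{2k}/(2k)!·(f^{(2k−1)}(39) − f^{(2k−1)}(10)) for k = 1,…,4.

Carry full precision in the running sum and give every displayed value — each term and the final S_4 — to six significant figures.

∫_10^39 1/x^2 dx evaluates to 0.0743590.
½[f(10) + f(39)] = ½[0.0100000 + 0.000657462] = 0.00532873.
So far: 0.0796877.
k=1: B_{2}/(2)! × [f^{(1)}(39) − f^{(1)}(10)] = 1/12 × (-3.37160e-05 − (-0.00200000)) = 0.000163857.
Running total after k=1: 0.0798516.
k=2: B_{4}/(4)! × [f^{(3)}(39) − f^{(3)}(10)] = −1/720 × (-2.66004e-07 − (-0.000240000)) = -3.32964e-07.
Running total after k=2: 0.0798512.
k=3: B_{6}/(6)! × [f^{(5)}(39) − f^{(5)}(10)] = 1/30240 × (-5.24663e-09 − (-7.20000e-05)) = 2.38078e-09.
Running total after k=3: 0.0798512.
k=4: B_{8}/(8)! × [f^{(7)}(39) − f^{(7)}(10)] = −1/1209600 × (-1.93170e-10 − (-4.03200e-05)) = -3.33332e-11.

S_4 ≈ 0.0798512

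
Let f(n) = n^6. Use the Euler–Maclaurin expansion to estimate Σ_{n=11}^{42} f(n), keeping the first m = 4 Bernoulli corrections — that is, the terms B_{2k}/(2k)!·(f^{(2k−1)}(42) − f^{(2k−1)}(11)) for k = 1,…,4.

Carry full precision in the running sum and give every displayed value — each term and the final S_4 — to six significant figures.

∫_11^42 x^6 dx evaluates to 3.29314e+10.
Boundary: ½(f(11) + f(42)) = ½(1.77156e+06 + 5.48903e+09) = 2.74540e+09.
Running total after boundary: 3.56768e+10.
k=1: B_{2}/(2)! × [f^{(1)}(42) − f^{(1)}(11)] = 1/12 × (7.84147e+08 − 966306) = 6.52651e+07.
After k=1: 3.57421e+10.
k=2: B_{4}/(4)! × [f^{(3)}(42) − f^{(3)}(11)] = −1/720 × (8.89056e+06 − 159720) = -12126.2.
After k=2: 3.57421e+10.
k=3: B_{6}/(6)! × [f^{(5)}(42) − f^{(5)}(11)] = 1/30240 × (30240.0 − 7920.00) = 0.738095.
After k=3: 3.57421e+10.
k=4: B_{8}/(8)! × [f^{(7)}(42) − f^{(7)}(11)] = −1/1209600 × (0.00000 − 0.00000) = 0.00000.

S_4 ≈ 3.57421e+10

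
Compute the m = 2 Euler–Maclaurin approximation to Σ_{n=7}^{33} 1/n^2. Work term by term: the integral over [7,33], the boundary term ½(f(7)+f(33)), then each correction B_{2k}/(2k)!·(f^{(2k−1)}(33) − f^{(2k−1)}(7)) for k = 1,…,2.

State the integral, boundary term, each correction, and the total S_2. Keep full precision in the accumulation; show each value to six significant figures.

S_2 ≈ 0.123697

∫_7^33 1/x^2 dx evaluates to 0.112554.
Endpoint term: (f(7) + f(33))/2 = (0.0204082 + 0.000918274)/2 = 0.0106632.
So far: 0.123217.
Correction k=1: B_{2}/2! · (f^{(1)}(33) − f^{(1)}(7)) = 1/12 · (-5.56529e-05 − (-0.00583090)) = 0.000481271.
After k=1: 0.123699.
Correction k=2: B_{4}/4! · (f^{(3)}(33) − f^{(3)}(7)) = −1/720 · (-6.13256e-07 − (-0.00142798)) = -1.98245e-06.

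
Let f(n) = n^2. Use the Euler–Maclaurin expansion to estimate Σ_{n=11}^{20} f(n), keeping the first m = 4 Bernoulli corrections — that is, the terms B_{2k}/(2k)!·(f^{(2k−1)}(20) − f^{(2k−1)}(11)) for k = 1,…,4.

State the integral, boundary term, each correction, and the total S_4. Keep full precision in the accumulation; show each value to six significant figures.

∫_11^20 x^2 dx evaluates to 2223.00.
½[f(11) + f(20)] = ½[121.000 + 400.000] = 260.500.
Integral + boundary = 2483.50.
k=1: B_{2}/(2)! × [f^{(1)}(20) − f^{(1)}(11)] = 1/12 × (40.0000 − 22.0000) = 1.50000.
Partial sum through k=1: 2485.00.
k=2: B_{4}/(4)! × [f^{(3)}(20) − f^{(3)}(11)] = −1/720 × (0.00000 − 0.00000) = 0.00000.
Partial sum through k=2: 2485.00.
k=3: B_{6}/(6)! × [f^{(5)}(20) − f^{(5)}(11)] = 1/30240 × (0.00000 − 0.00000) = 0.00000.
Partial sum through k=3: 2485.00.
k=4: B_{8}/(8)! × [f^{(7)}(20) − f^{(7)}(11)] = −1/1209600 × (0.00000 − 0.00000) = 0.00000.

S_4 ≈ 2485.00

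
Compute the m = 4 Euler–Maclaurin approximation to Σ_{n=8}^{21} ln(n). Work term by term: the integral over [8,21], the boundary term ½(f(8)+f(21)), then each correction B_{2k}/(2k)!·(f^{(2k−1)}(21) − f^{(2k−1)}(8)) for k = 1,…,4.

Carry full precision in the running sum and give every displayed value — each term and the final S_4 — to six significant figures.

S_4 ≈ 36.8550

∫_8^21 ln(x) dx evaluates to 34.2994.
Boundary: ½(f(8) + f(21)) = ½(2.07944 + 3.04452) = 2.56198.
Running total after boundary: 36.8614.
k=1: B_{2}/(2)! × [f^{(1)}(21) − f^{(1)}(8)] = 1/12 × (0.0476190 − 0.125000) = -0.00644841.
Partial sum through k=1: 36.8550.
k=2: B_{4}/(4)! × [f^{(3)}(21) − f^{(3)}(8)] = −1/720 × (0.000215959 − 0.00390625) = 5.12540e-06.
Partial sum through k=2: 36.8550.
k=3: B_{6}/(6)! × [f^{(5)}(21) − f^{(5)}(8)] = 1/30240 × (5.87645e-06 − 0.000732422) = -2.40260e-08.
Partial sum through k=3: 36.8550.
k=4: B_{8}/(8)! × [f^{(7)}(21) − f^{(7)}(8)] = −1/1209600 × (3.99758e-07 − 0.000343323) = 2.83501e-10.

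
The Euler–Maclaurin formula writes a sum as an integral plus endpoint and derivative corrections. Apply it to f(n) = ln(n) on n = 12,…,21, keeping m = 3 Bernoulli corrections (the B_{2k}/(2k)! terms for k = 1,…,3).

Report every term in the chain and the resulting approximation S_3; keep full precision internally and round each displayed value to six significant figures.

∫_12^21 ln(x) dx evaluates to 25.1161.
Endpoint term: (f(12) + f(21))/2 = (2.48491 + 3.04452)/2 = 2.76471.
So far: 27.8808.
Order-1 term: 1/12 · (0.0476190 − 0.0833333) = -0.00297619.
Running total after k=1: 27.8778.
Order-2 term: −1/720 · (0.000215959 − 0.00115741) = 1.30757e-06.
Running total after k=2: 27.8778.
Order-3 term: 1/30240 · (5.87645e-06 − 9.64506e-05) = -2.99518e-09.

S_3 ≈ 27.8778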